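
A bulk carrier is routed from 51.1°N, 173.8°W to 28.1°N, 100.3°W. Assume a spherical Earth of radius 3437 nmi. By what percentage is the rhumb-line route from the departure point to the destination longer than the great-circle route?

3.2%

Great circle: σ = 1.0194 rad → d_gc = Rσ = 3503.6 nmi
Rhumb: Δφ = -0.4014, Δλ = +1.2828, Δψ = -0.5295, q = Δφ/Δψ = 0.7581 → d_rh = R√(Δφ²+q²Δλ²) = 3616.0 nmi
Excess = (3616.0 − 3503.6) / 3503.6 = 112.4 / 3503.6 = 3.21% ≈ 3.2%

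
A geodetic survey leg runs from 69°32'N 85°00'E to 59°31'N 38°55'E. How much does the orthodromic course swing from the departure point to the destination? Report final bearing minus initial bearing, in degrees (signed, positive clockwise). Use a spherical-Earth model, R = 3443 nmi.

Initial bearing θ₁ = atan2(sin Δλ cos φ₂, cos φ₁ sin φ₂ − sin φ₁ cos φ₂ cos Δλ) = 265.57°
Final bearing θ₂ = (initial bearing from the destination back to the start) + 180° = 223.41°
Δθ = θ₂ − θ₁ = -42.2°

-42.2°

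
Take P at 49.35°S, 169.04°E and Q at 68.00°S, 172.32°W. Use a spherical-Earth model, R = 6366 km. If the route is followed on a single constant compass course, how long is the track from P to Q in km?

2321 km

Δψ = ln[tan(π/4+φ₂/2)/tan(π/4+φ₁/2)] = -0.6448;  Δφ = -0.3255 rad,  Δλ = +0.3253 rad
q = Δφ/Δψ = 0.5048
d = R·√(Δφ² + q²Δλ²) = 6366·0.36459 = 2321 km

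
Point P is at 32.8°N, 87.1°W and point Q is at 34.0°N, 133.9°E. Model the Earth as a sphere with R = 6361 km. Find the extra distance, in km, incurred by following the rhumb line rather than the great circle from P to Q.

1461 km

Great circle: cos σ = sin φ₁ sin φ₂ + cos φ₁ cos φ₂ cos Δλ,  σ = 1.7957 rad → d_gc = 11422.4 km
Rhumb line: Δψ = +0.0251, q = Δφ/Δψ = 0.8348, d_rh = R√(Δφ²+q²Δλ²) = 12883.5 km
Excess = 12883.5 − 11422.4 = 1461.1 ≈ 1461 km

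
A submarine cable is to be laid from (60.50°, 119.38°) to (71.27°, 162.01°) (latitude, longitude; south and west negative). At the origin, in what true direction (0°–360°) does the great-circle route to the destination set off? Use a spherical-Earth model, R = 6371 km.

θ = atan2( sin Δλ·cos φ₂ ,  cos φ₁ sin φ₂ − sin φ₁ cos φ₂ cos Δλ )
  = atan2(+0.2175, +0.2607) = 39.83°

39.8°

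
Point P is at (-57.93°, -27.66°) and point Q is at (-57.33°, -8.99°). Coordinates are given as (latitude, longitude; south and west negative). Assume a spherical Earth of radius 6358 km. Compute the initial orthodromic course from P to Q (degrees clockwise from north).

N = sin Δλ·cos φ₂ = +0.1728;  D = cos φ₁ sin φ₂ − sin φ₁ cos φ₂ cos Δλ = -0.0136
initial course = atan2(N, D) = 94.50°

94.5°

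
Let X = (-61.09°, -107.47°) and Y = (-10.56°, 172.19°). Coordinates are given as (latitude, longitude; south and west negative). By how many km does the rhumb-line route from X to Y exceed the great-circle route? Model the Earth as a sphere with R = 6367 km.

306 km

Great circle: cos σ = sin φ₁ sin φ₂ + cos φ₁ cos φ₂ cos Δλ,  σ = 1.3283 rad → d_gc = 8457.0 km
Rhumb line: Δψ = +1.1703, q = Δφ/Δψ = 0.7536, d_rh = R√(Δφ²+q²Δλ²) = 8763.2 km
Excess = 8763.2 − 8457.0 = 306.2 ≈ 306 km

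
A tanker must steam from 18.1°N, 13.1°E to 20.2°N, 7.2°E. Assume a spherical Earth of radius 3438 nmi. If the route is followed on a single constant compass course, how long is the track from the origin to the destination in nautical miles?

357 nmi

Δψ = ln[tan(π/4+φ₂/2)/tan(π/4+φ₁/2)] = +0.0388;  Δφ = +0.0367 rad,  Δλ = -0.1030 rad
q = Δφ/Δψ = 0.9446
d = R·√(Δφ² + q²Δλ²) = 3438·0.10395 = 357 nmi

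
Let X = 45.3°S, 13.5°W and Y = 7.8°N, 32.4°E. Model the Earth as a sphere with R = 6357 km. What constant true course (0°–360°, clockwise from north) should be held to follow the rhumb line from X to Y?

Meridional parts: M(φ₁)=-0.8888, M(φ₂)=+0.1366 → ΔM = +1.0254;  Δλ = +0.8011 rad
tan C = Δλ / ΔM = +0.7813 → C = 38.00°

38.0°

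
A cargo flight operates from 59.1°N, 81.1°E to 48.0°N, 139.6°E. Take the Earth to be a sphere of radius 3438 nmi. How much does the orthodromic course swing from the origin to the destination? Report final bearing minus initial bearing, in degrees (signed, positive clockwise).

+48.7°

At departure: θ₁ = atan2(sin Δλ cos φ₂, cos φ₁ sin φ₂ − sin φ₁ cos φ₂ cos Δλ) = 81.86°
At arrival: θ₂ = atan2(sin Δλ cos φ₁, −cos φ₂ sin φ₁ + sin φ₂ cos φ₁ cos Δλ) = 130.56°
Δθ = θ₂ − θ₁ = +48.7°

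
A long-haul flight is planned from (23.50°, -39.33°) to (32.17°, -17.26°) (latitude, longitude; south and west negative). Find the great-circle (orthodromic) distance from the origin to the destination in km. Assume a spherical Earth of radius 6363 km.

2365 km

cos σ = sin φ₁ sin φ₂ + cos φ₁ cos φ₂ cos Δλ
      = sin(23.50°)sin(32.17°) + cos(23.50°)cos(32.17°)cos(22.07°) = 0.9317
σ = 21.300° → d = Rσ = 6363·0.37175 = 2365 km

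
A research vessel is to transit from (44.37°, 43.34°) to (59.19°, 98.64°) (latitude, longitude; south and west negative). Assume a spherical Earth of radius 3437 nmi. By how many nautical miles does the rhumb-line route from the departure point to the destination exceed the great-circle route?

55 nmi

Great circle: cos σ = sin φ₁ sin φ₂ + cos φ₁ cos φ₂ cos Δλ,  σ = 0.6283 rad → d_gc = 2159.4 nmi
Rhumb line: Δψ = +0.4231, q = Δφ/Δψ = 0.6113, d_rh = R√(Δφ²+q²Δλ²) = 2214.2 nmi
Excess = 2214.2 − 2159.4 = 54.8 ≈ 55 nmi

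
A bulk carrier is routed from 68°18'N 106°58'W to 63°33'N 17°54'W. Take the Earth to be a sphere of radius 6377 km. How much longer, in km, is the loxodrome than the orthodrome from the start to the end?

345 km

Great circle: cos σ = sin φ₁ sin φ₂ + cos φ₁ cos φ₂ cos Δλ,  σ = 0.5835 rad → d_gc = 3720.8 km
Rhumb line: Δψ = -0.2039, q = Δφ/Δψ = 0.4066, d_rh = R√(Δφ²+q²Δλ²) = 4065.6 km
Excess = 4065.6 − 3720.8 = 344.8 ≈ 345 km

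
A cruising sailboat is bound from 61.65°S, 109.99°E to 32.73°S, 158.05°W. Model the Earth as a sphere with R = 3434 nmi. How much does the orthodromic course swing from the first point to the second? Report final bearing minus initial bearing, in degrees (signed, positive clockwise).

-76.2°

Initial bearing θ₁ = atan2(sin Δλ cos φ₂, cos φ₁ sin φ₂ − sin φ₁ cos φ₂ cos Δλ) = 108.55°
Final bearing θ₂ = (initial bearing from the destination back to the start) + 180° = 32.36°
Δθ = θ₂ − θ₁ = -76.2°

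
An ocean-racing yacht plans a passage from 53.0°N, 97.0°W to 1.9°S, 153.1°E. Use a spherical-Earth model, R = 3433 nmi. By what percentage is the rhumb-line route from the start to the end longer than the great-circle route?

4.8%

Great circle: σ = 1.8041 rad → d_gc = Rσ = 6193.5 nmi
Rhumb: Δφ = -0.9582, Δλ = -1.9181, Δψ = -1.1280, q = Δφ/Δψ = 0.8495 → d_rh = R√(Δφ²+q²Δλ²) = 6489.1 nmi
Excess = (6489.1 − 6193.5) / 6193.5 = 295.6 / 6193.5 = 4.77% ≈ 4.8%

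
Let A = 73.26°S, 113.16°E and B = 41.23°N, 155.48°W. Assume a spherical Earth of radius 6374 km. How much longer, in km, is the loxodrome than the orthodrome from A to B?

Great circle: cos σ = sin φ₁ sin φ₂ + cos φ₁ cos φ₂ cos Δλ,  σ = 2.2605 rad → d_gc = 14408.3 km
Rhumb line: Δψ = +2.7076, q = Δφ/Δψ = 0.7380, d_rh = R√(Δφ²+q²Δλ²) = 14781.2 km
Excess = 14781.2 − 14408.3 = 372.9 ≈ 373 km

373 km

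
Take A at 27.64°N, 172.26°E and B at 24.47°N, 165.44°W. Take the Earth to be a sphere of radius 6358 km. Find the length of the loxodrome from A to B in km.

2250 km

Δψ = ln[tan(π/4+φ₂/2)/tan(π/4+φ₁/2)] = -0.0616;  Δφ = -0.0553 rad,  Δλ = +0.3892 rad
q = Δφ/Δψ = 0.8982
d = R·√(Δφ² + q²Δλ²) = 6358·0.35394 = 2250 km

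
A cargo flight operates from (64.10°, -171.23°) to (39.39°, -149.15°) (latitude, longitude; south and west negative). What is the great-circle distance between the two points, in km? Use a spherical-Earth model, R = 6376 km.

3106 km

Haversine: a = sin²(Δφ/2)+cos φ₁ cos φ₂ sin²(Δλ/2) = 0.05816;  σ = 2·atan2(√a,√(1−a))
σ = 27.911° → d = Rσ = 6376·0.48714 = 3106 km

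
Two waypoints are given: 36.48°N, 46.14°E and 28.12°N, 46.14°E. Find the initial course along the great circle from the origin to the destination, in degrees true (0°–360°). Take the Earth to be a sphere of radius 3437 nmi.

θ = atan2( sin Δλ·cos φ₂ ,  cos φ₁ sin φ₂ − sin φ₁ cos φ₂ cos Δλ )
  = atan2(+0.0000, -0.1454) = 180.00°

180.0°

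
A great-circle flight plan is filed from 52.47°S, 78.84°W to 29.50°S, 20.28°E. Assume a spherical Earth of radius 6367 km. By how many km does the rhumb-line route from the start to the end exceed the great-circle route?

Great circle: cos σ = sin φ₁ sin φ₂ + cos φ₁ cos φ₂ cos Δλ,  σ = 1.2593 rad → d_gc = 8018.0 km
Rhumb line: Δψ = +0.5403, q = Δφ/Δψ = 0.7420, d_rh = R√(Δφ²+q²Δλ²) = 8562.2 km
Excess = 8562.2 − 8018.0 = 544.2 ≈ 544 km

544 km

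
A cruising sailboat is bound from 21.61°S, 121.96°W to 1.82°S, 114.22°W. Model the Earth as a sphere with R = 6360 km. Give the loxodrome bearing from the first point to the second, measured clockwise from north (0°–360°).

20.9°

Meridional parts: M(φ₁)=-0.3864, M(φ₂)=-0.0318 → ΔM = +0.3547;  Δλ = +0.1351 rad
tan C = Δλ / ΔM = +0.3809 → C = 20.85°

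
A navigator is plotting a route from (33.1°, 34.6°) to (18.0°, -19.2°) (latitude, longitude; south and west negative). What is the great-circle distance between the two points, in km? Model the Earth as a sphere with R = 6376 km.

5593 km

Haversine: a = sin²(Δφ/2)+cos φ₁ cos φ₂ sin²(Δλ/2) = 0.18035;  σ = 2·atan2(√a,√(1−a))
σ = 50.260° → d = Rσ = 6376·0.87721 = 5593 km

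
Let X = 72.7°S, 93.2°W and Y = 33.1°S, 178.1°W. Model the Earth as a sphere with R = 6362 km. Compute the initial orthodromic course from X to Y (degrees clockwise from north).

θ = atan2( sin Δλ·cos φ₂ ,  cos φ₁ sin φ₂ − sin φ₁ cos φ₂ cos Δλ )
  = atan2(-0.8344, -0.0913) = 263.76°

263.8°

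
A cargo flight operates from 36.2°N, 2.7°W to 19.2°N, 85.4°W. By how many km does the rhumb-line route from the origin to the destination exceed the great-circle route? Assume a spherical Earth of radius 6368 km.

187 km

Great circle: cos σ = sin φ₁ sin φ₂ + cos φ₁ cos φ₂ cos Δλ,  σ = 1.2755 rad → d_gc = 8122.1 km
Rhumb line: Δψ = -0.3370, q = Δφ/Δψ = 0.8803, d_rh = R√(Δφ²+q²Δλ²) = 8309.2 km
Excess = 8309.2 − 8122.1 = 187.1 ≈ 187 km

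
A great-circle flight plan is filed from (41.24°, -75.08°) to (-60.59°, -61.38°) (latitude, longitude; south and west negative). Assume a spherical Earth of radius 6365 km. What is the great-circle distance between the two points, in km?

11381 km

cos σ = sin φ₁ sin φ₂ + cos φ₁ cos φ₂ cos Δλ
      = sin(41.24°)sin(-60.59°) + cos(41.24°)cos(-60.59°)cos(13.70°) = -0.2155
σ = 102.446° → d = Rσ = 6365·1.78801 = 11381 km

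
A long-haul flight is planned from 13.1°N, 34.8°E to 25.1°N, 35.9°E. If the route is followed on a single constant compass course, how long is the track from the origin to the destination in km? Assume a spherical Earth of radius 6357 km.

Δψ = ln[tan(π/4+φ₂/2)/tan(π/4+φ₁/2)] = +0.2221;  Δφ = +0.2094 rad,  Δλ = +0.0192 rad
q = Δφ/Δψ = 0.9428
d = R·√(Δφ² + q²Δλ²) = 6357·0.21022 = 1336 km

1336 km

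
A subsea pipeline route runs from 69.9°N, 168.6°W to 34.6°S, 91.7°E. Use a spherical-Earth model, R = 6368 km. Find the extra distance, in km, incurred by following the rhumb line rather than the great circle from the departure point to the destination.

Great circle: cos σ = sin φ₁ sin φ₂ + cos φ₁ cos φ₂ cos Δλ,  σ = 2.1907 rad → d_gc = 13950.1 km
Rhumb line: Δψ = -2.3747, q = Δφ/Δψ = 0.7681, d_rh = R√(Δφ²+q²Δλ²) = 14398.9 km
Excess = 14398.9 − 13950.1 = 448.8 ≈ 449 km

449 km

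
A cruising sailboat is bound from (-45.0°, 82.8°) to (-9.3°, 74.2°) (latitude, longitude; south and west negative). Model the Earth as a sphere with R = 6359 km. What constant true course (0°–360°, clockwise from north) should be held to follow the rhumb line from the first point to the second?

348.2°

Δψ = ln[tan(π/4+φ₂/2)/tan(π/4+φ₁/2)] = +0.7183
Δλ = -0.1501 rad (taken the short way round)
course = atan2(Δλ, Δψ) = 348.20°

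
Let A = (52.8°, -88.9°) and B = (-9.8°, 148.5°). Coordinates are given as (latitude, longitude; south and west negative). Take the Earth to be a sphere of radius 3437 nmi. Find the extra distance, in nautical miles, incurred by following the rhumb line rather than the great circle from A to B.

Great circle: cos σ = sin φ₁ sin φ₂ + cos φ₁ cos φ₂ cos Δλ,  σ = 2.0449 rad → d_gc = 7028.4 nmi
Rhumb line: Δψ = -1.2609, q = Δφ/Δψ = 0.8665, d_rh = R√(Δφ²+q²Δλ²) = 7396.6 nmi
Excess = 7396.6 − 7028.4 = 368.2 ≈ 368 nmi

368 nmi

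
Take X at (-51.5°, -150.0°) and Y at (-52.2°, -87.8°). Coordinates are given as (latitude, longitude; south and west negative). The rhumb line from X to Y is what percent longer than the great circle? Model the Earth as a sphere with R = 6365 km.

3.2%

Great circle: σ = 0.6496 rad → d_gc = Rσ = 4134.7 km
Rhumb: Δφ = -0.0122, Δλ = +1.0856, Δψ = -0.0198, q = Δφ/Δψ = 0.6177 → d_rh = R√(Δφ²+q²Δλ²) = 4268.9 km
Excess = (4268.9 − 4134.7) / 4134.7 = 134.2 / 4134.7 = 3.246% ≈ 3.2%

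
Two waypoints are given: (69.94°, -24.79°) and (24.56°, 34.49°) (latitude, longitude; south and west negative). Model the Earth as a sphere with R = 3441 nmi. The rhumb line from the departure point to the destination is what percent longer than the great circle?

Great circle: σ = 0.9887 rad → d_gc = Rσ = 3402.0 nmi
Rhumb: Δφ = -0.7920, Δλ = +1.0346, Δψ = -1.2899, q = Δφ/Δψ = 0.6140 → d_rh = R√(Δφ²+q²Δλ²) = 3493.7 nmi
Excess = (3493.7 − 3402.0) / 3402.0 = 91.7 / 3402.0 = 2.70% ≈ 2.7%

2.7%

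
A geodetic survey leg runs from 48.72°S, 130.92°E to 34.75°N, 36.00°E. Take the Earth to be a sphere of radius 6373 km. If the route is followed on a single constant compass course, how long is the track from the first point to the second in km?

13263 km

Δψ = ln[tan(π/4+φ₂/2)/tan(π/4+φ₁/2)] = +1.6239;  Δφ = +1.4568 rad,  Δλ = -1.6567 rad
q = Δφ/Δψ = 0.8971
d = R·√(Δφ² + q²Δλ²) = 6373·2.08115 = 13263 km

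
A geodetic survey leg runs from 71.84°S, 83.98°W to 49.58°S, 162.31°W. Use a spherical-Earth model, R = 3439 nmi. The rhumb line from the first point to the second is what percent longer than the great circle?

6.4%

Great circle: σ = 0.7009 rad → d_gc = Rσ = 2410.4 nmi
Rhumb: Δφ = +0.3885, Δλ = -1.3671, Δψ = +0.8344, q = Δφ/Δψ = 0.4656 → d_rh = R√(Δφ²+q²Δλ²) = 2564.6 nmi
Excess = (2564.6 − 2410.4) / 2410.4 = 154.2 / 2410.4 = 6.40% ≈ 6.4%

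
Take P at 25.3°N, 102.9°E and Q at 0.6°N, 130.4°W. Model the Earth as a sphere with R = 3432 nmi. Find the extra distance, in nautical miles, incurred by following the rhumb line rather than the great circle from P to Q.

Great circle: cos σ = sin φ₁ sin φ₂ + cos φ₁ cos φ₂ cos Δλ,  σ = 2.1362 rad → d_gc = 7331.6 nmi
Rhumb line: Δψ = -0.4462, q = Δφ/Δψ = 0.9662, d_rh = R√(Δφ²+q²Δλ²) = 7480.4 nmi
Excess = 7480.4 − 7331.6 = 148.8 ≈ 149 nmi

149 nmi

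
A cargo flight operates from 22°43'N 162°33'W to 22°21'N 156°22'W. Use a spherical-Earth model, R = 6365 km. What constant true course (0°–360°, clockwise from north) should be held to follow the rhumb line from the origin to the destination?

Δψ = ln[tan(π/4+φ₂/2)/tan(π/4+φ₁/2)] = -0.0069
Δλ = +0.1079 rad (taken the short way round)
course = atan2(Δλ, Δψ) = 93.67°

93.7°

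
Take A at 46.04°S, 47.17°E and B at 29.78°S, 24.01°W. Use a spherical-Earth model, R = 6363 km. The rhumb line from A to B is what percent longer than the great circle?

Great circle: σ = 0.9862 rad → d_gc = Rσ = 6275.1 km
Rhumb: Δφ = +0.2838, Δλ = -1.2423, Δψ = +0.3624, q = Δφ/Δψ = 0.7831 → d_rh = R√(Δφ²+q²Δλ²) = 6448.2 km
Excess = (6448.2 − 6275.1) / 6275.1 = 173.1 / 6275.1 = 2.76% ≈ 2.8%

2.8%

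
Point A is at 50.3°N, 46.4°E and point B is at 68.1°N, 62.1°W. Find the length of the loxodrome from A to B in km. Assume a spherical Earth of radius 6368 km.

6324 km

Rhumb course C = atan2(Δλ, Δψ) with Δψ = ln[tan(π/4+φ₂/2)/tan(π/4+φ₁/2)] = +0.6238, Δλ = -1.8937 → C = 288.23°
d = R·|Δφ| / |cos C| = 6368·0.31067 / 0.31285 = 6324 km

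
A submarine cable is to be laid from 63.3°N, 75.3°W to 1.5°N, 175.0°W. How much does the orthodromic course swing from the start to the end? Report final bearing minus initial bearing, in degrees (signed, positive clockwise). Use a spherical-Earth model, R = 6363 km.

-73.0°

At departure: θ₁ = atan2(sin Δλ cos φ₂, cos φ₁ sin φ₂ − sin φ₁ cos φ₂ cos Δλ) = 279.35°
At arrival: θ₂ = atan2(sin Δλ cos φ₁, −cos φ₂ sin φ₁ + sin φ₂ cos φ₁ cos Δλ) = 206.33°
Δθ = θ₂ − θ₁ = -73.0°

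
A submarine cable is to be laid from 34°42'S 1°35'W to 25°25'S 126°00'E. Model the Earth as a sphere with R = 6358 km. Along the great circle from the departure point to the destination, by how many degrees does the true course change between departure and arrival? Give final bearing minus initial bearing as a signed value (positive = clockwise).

Initial bearing θ₁ = atan2(sin Δλ cos φ₂, cos φ₁ sin φ₂ − sin φ₁ cos φ₂ cos Δλ) = 132.96°
Final bearing θ₂ = (initial bearing from the destination back to the start) + 180° = 41.77°
Δθ = θ₂ − θ₁ = -91.2°

-91.2°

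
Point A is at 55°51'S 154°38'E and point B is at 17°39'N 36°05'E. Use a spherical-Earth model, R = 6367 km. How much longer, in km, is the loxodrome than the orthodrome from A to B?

572 km

Great circle: cos σ = sin φ₁ sin φ₂ + cos φ₁ cos φ₂ cos Δλ,  σ = 2.1020 rad → d_gc = 13383.5 km
Rhumb line: Δψ = +1.4934, q = Δφ/Δψ = 0.8590, d_rh = R√(Δφ²+q²Δλ²) = 13955.8 km
Excess = 13955.8 − 13383.5 = 572.3 ≈ 572 km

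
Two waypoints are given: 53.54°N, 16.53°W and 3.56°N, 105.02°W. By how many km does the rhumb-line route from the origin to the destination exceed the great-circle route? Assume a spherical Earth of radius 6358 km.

Great circle: cos σ = sin φ₁ sin φ₂ + cos φ₁ cos φ₂ cos Δλ,  σ = 1.5052 rad → d_gc = 9569.9 km
Rhumb line: Δψ = -1.0484, q = Δφ/Δψ = 0.8320, d_rh = R√(Δφ²+q²Δλ²) = 9874.8 km
Excess = 9874.8 − 9569.9 = 304.9 ≈ 305 km

305 km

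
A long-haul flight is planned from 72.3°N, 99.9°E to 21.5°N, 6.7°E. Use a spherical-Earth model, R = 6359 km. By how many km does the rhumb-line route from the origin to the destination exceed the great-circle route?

Great circle: cos σ = sin φ₁ sin φ₂ + cos φ₁ cos φ₂ cos Δλ,  σ = 1.2309 rad → d_gc = 7827.48 km
Rhumb line: Δψ = -1.4754, q = Δφ/Δψ = 0.6009, d_rh = R√(Δφ²+q²Δλ²) = 8391.96 km
Excess = 8391.96 − 7827.48 = 564.48 ≈ 564 km

564 km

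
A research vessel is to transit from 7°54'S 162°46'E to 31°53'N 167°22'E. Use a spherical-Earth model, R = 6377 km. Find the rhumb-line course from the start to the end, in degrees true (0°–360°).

Δψ = ln[tan(π/4+φ₂/2)/tan(π/4+φ₁/2)] = +0.7260
Δλ = +0.0803 rad (taken the short way round)
course = atan2(Δλ, Δψ) = 6.31°

6.3°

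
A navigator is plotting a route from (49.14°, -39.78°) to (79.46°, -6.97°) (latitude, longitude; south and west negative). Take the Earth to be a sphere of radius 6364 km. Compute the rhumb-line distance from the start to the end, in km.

3640 km

Rhumb course C = atan2(Δλ, Δψ) with Δψ = ln[tan(π/4+φ₂/2)/tan(π/4+φ₁/2)] = +1.3958, Δλ = +0.5726 → C = 22.31°
d = R·|Δφ| / |cos C| = 6364·0.52918 / 0.92517 = 3640 km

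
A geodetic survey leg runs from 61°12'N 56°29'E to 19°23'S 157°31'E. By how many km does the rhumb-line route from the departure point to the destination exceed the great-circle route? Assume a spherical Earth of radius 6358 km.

416 km

Great circle: cos σ = sin φ₁ sin φ₂ + cos φ₁ cos φ₂ cos Δλ,  σ = 1.9582 rad → d_gc = 12450.4 km
Rhumb line: Δψ = -1.7046, q = Δφ/Δψ = 0.8251, d_rh = R√(Δφ²+q²Δλ²) = 12866.1 km
Excess = 12866.1 − 12450.4 = 415.7 ≈ 416 km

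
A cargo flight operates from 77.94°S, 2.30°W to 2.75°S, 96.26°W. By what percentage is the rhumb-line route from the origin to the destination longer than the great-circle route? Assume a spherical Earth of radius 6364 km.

6.4%

Great circle: σ = 1.5383 rad → d_gc = Rσ = 9789.6 km
Rhumb: Δφ = +1.3123, Δλ = -1.6399, Δψ = +2.1998, q = Δφ/Δψ = 0.5966 → d_rh = R√(Δφ²+q²Δλ²) = 10416.9 km
Excess = (10416.9 − 9789.6) / 9789.6 = 627.3 / 9789.6 = 6.41% ≈ 6.4%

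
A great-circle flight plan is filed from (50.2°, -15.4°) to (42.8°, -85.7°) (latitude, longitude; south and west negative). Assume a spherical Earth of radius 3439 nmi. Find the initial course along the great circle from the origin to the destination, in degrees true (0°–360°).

289.5°

θ = atan2( sin Δλ·cos φ₂ ,  cos φ₁ sin φ₂ − sin φ₁ cos φ₂ cos Δλ )
  = atan2(-0.6908, +0.2449) = 289.52°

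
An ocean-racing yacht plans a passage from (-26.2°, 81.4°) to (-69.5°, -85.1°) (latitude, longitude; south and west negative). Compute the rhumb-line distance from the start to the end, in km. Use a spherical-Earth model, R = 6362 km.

Rhumb course C = atan2(Δλ, Δψ) with Δψ = ln[tan(π/4+φ₂/2)/tan(π/4+φ₁/2)] = -1.2361, Δλ = -2.9060 → C = 246.96°
d = R·|Δφ| / |cos C| = 6362·0.75573 / 0.39143 = 12283 km

12283 km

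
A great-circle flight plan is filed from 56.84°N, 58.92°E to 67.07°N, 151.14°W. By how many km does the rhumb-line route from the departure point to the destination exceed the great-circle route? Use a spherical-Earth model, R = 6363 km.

1821 km

Great circle: cos σ = sin φ₁ sin φ₂ + cos φ₁ cos φ₂ cos Δλ,  σ = 0.9440 rad → d_gc = 6006.7 km
Rhumb line: Δψ = +0.3839, q = Δφ/Δψ = 0.4651, d_rh = R√(Δφ²+q²Δλ²) = 7827.4 km
Excess = 7827.4 − 6006.7 = 1820.7 ≈ 1821 km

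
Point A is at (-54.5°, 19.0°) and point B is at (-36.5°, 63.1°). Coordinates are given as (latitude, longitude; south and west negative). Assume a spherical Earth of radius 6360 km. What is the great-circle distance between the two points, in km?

3881 km

cos σ = sin φ₁ sin φ₂ + cos φ₁ cos φ₂ cos Δλ
      = sin(-54.50°)sin(-36.50°) + cos(-54.50°)cos(-36.50°)cos(44.10°) = 0.8195
σ = 34.967° → d = Rσ = 6360·0.61030 = 3881 km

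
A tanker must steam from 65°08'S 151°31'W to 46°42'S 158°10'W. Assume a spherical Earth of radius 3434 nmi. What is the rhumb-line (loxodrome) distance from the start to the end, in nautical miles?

Δψ = ln[tan(π/4+φ₂/2)/tan(π/4+φ₁/2)] = +0.5880;  Δφ = +0.3217 rad,  Δλ = -0.1161 rad
q = Δφ/Δψ = 0.5471
d = R·√(Δφ² + q²Δλ²) = 3434·0.32793 = 1126 nmi

1126 nmi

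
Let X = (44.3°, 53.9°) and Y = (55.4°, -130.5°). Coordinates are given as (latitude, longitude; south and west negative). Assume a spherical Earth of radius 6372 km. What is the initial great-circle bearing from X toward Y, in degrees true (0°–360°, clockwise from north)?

2.5°

θ = atan2( sin Δλ·cos φ₂ ,  cos φ₁ sin φ₂ − sin φ₁ cos φ₂ cos Δλ )
  = atan2(+0.0436, +0.9845) = 2.53°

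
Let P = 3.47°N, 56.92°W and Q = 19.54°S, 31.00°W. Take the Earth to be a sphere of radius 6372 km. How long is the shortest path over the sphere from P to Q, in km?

3818 km

cos σ = sin φ₁ sin φ₂ + cos φ₁ cos φ₂ cos Δλ
      = sin(3.47°)sin(-19.54°) + cos(3.47°)cos(-19.54°)cos(25.92°) = 0.8258
σ = 34.329° → d = Rσ = 6372·0.59916 = 3818 km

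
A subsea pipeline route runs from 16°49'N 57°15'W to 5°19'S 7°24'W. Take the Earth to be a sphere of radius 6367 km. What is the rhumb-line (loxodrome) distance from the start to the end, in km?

6004 km

Rhumb course C = atan2(Δλ, Δψ) with Δψ = ln[tan(π/4+φ₂/2)/tan(π/4+φ₁/2)] = -0.3907, Δλ = +0.8700 → C = 114.18°
d = R·|Δφ| / |cos C| = 6367·0.38630 / 0.40968 = 6004 km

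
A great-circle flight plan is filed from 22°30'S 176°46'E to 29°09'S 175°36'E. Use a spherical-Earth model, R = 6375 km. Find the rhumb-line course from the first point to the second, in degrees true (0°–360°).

189.0°

Δψ = ln[tan(π/4+φ₂/2)/tan(π/4+φ₁/2)] = -0.1290
Δλ = -0.0204 rad (taken the short way round)
course = atan2(Δλ, Δψ) = 188.97°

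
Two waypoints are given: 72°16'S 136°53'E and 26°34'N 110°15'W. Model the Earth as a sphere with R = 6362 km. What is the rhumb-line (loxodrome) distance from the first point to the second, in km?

14347 km

Δψ = ln[tan(π/4+φ₂/2)/tan(π/4+φ₁/2)] = +2.3391;  Δφ = +1.7250 rad,  Δλ = +1.9699 rad
q = Δφ/Δψ = 0.7374
d = R·√(Δφ² + q²Δλ²) = 6362·2.25516 = 14347 km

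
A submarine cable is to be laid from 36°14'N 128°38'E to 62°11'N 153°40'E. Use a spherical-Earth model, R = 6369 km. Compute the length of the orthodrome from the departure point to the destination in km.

3363 km

cos σ = sin φ₁ sin φ₂ + cos φ₁ cos φ₂ cos Δλ
      = sin(36.23°)sin(62.18°) + cos(36.23°)cos(62.18°)cos(25.03°) = 0.8638
σ = 30.252° → d = Rσ = 6369·0.52800 = 3363 km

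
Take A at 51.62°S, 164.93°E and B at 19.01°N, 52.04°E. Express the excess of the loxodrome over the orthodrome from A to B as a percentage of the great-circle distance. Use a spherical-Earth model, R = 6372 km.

Great circle: σ = 2.0756 rad → d_gc = Rσ = 13226.0 km
Rhumb: Δφ = +1.2327, Δλ = -1.9703, Δψ = +1.3935, q = Δφ/Δψ = 0.8846 → d_rh = R√(Δφ²+q²Δλ²) = 13603.4 km
Excess = (13603.4 − 13226.0) / 13226.0 = 377.4 / 13226.0 = 2.853% ≈ 2.9%

2.9%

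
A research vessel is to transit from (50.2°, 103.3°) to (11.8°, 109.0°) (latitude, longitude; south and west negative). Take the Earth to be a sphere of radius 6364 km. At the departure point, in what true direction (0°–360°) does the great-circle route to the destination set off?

171.1°

θ = atan2( sin Δλ·cos φ₂ ,  cos φ₁ sin φ₂ − sin φ₁ cos φ₂ cos Δλ )
  = atan2(+0.0972, -0.6174) = 171.05°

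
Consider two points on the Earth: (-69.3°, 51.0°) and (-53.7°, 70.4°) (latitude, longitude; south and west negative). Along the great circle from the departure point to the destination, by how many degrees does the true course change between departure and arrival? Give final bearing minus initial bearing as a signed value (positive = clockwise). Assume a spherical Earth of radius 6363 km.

Initial bearing θ₁ = atan2(sin Δλ cos φ₂, cos φ₁ sin φ₂ − sin φ₁ cos φ₂ cos Δλ) = 39.63°
Final bearing θ₂ = (initial bearing from the destination back to the start) + 180° = 22.38°
Δθ = θ₂ − θ₁ = -17.2°

-17.2°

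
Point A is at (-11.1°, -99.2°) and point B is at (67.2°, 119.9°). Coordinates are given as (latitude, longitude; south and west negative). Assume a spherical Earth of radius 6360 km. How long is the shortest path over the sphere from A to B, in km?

Haversine: a = sin²(Δφ/2)+cos φ₁ cos φ₂ sin²(Δλ/2) = 0.73629;  σ = 2·atan2(√a,√(1−a))
σ = 118.202° → d = Rσ = 6360·2.06302 = 13121 km

13121 km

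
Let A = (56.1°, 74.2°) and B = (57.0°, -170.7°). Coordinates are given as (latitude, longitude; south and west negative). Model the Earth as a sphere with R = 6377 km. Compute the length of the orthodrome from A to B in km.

6171 km

Haversine: a = sin²(Δφ/2)+cos φ₁ cos φ₂ sin²(Δλ/2) = 0.21638;  σ = 2·atan2(√a,√(1−a))
σ = 55.441° → d = Rσ = 6377·0.96764 = 6171 km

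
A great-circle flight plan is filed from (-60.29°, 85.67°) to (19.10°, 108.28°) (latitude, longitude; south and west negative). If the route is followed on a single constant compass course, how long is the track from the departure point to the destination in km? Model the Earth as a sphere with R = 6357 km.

9052 km

Δψ = ln[tan(π/4+φ₂/2)/tan(π/4+φ₁/2)] = +1.6668;  Δφ = +1.3856 rad,  Δλ = +0.3946 rad
q = Δφ/Δψ = 0.8313
d = R·√(Δφ² + q²Δλ²) = 6357·1.42392 = 9052 km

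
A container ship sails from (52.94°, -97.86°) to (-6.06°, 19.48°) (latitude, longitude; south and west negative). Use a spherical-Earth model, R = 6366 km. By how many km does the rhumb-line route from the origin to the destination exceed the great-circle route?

634 km

Great circle: cos σ = sin φ₁ sin φ₂ + cos φ₁ cos φ₂ cos Δλ,  σ = 1.9385 rad → d_gc = 12340.5 km
Rhumb line: Δψ = -1.1991, q = Δφ/Δψ = 0.8588, d_rh = R√(Δφ²+q²Δλ²) = 12974.3 km
Excess = 12974.3 − 12340.5 = 633.8 ≈ 634 km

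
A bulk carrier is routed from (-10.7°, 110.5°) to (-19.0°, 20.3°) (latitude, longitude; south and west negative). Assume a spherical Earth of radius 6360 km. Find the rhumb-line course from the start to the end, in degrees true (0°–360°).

Δψ = ln[tan(π/4+φ₂/2)/tan(π/4+φ₁/2)] = -0.1500
Δλ = -1.5743 rad (taken the short way round)
course = atan2(Δλ, Δψ) = 264.56°

264.6°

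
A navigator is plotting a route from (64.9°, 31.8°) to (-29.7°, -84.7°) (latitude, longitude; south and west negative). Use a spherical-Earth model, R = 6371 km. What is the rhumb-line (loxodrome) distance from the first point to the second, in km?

Δψ = ln[tan(π/4+φ₂/2)/tan(π/4+φ₁/2)] = -2.0456;  Δφ = -1.6511 rad,  Δλ = -2.0333 rad
q = Δφ/Δψ = 0.8071
d = R·√(Δφ² + q²Δλ²) = 6371·2.32798 = 14832 km

14832 km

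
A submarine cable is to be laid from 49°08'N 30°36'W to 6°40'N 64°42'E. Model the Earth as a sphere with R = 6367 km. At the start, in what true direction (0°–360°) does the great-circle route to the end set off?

N = sin Δλ·cos φ₂ = +0.9890;  D = cos φ₁ sin φ₂ − sin φ₁ cos φ₂ cos Δλ = +0.1453
initial course = atan2(N, D) = 81.64°

81.6°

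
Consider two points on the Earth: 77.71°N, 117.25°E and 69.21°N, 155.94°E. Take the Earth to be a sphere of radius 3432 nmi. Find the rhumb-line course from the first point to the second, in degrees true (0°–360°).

128.3°

Meridional parts: M(φ₁)=+2.2287, M(φ₂)=+1.6958 → ΔM = -0.5329;  Δλ = +0.6753 rad
tan C = Δλ / ΔM = -1.2672 → C = 128.28°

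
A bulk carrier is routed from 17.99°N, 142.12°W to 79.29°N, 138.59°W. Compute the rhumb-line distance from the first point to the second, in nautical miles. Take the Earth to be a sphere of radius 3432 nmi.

Rhumb course C = atan2(Δλ, Δψ) with Δψ = ln[tan(π/4+φ₂/2)/tan(π/4+φ₁/2)] = +2.0480, Δλ = +0.0616 → C = 1.72°
d = R·|Δφ| / |cos C| = 3432·1.06989 / 0.99955 = 3674 nmi

3674 nmi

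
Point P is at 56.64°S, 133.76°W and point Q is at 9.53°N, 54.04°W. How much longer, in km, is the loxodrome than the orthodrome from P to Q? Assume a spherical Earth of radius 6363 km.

Great circle: cos σ = sin φ₁ sin φ₂ + cos φ₁ cos φ₂ cos Δλ,  σ = 1.6123 rad → d_gc = 10259.1 km
Rhumb line: Δψ = +1.3723, q = Δφ/Δψ = 0.8416, d_rh = R√(Δφ²+q²Δλ²) = 10464.9 km
Excess = 10464.9 − 10259.1 = 205.8 ≈ 206 km

206 km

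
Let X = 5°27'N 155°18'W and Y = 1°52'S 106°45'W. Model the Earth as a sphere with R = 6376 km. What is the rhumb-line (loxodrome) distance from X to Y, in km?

5458 km

Δψ = ln[tan(π/4+φ₂/2)/tan(π/4+φ₁/2)] = -0.1278;  Δφ = -0.1277 rad,  Δλ = +0.8474 rad
q = Δφ/Δψ = 0.9988
d = R·√(Δφ² + q²Δλ²) = 6376·0.85595 = 5458 km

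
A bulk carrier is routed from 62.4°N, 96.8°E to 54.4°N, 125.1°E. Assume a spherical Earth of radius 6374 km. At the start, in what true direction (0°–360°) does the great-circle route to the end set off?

105.7°

θ = atan2( sin Δλ·cos φ₂ ,  cos φ₁ sin φ₂ − sin φ₁ cos φ₂ cos Δλ )
  = atan2(+0.2760, -0.0775) = 105.69°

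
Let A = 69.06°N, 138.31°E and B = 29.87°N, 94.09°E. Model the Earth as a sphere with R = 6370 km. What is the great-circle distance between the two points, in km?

5179 km

cos σ = sin φ₁ sin φ₂ + cos φ₁ cos φ₂ cos Δλ
      = sin(69.06°)sin(29.87°) + cos(69.06°)cos(29.87°)cos(-44.22°) = 0.6872
σ = 46.587° → d = Rσ = 6370·0.81311 = 5179 km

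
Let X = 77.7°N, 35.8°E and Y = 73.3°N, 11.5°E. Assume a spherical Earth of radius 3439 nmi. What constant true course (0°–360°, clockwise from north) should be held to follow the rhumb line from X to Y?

Δψ = ln[tan(π/4+φ₂/2)/tan(π/4+φ₁/2)] = -0.3091
Δλ = -0.4241 rad (taken the short way round)
course = atan2(Δλ, Δψ) = 233.92°

233.9°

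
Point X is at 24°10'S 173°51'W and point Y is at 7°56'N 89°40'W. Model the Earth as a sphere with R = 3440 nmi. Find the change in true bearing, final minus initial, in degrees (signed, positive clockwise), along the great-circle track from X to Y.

-15.1°

Initial bearing θ₁ = atan2(sin Δλ cos φ₂, cos φ₁ sin φ₂ − sin φ₁ cos φ₂ cos Δλ) = 80.38°
Final bearing θ₂ = (initial bearing from the destination back to the start) + 180° = 65.26°
Δθ = θ₂ − θ₁ = -15.1°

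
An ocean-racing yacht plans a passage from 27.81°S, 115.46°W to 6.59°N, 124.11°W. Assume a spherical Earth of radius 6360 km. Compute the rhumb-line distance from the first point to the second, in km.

Δψ = ln[tan(π/4+φ₂/2)/tan(π/4+φ₁/2)] = +0.6209;  Δφ = +0.6004 rad,  Δλ = -0.1510 rad
q = Δφ/Δψ = 0.9670
d = R·√(Δφ² + q²Δλ²) = 6360·0.61789 = 3930 km

3930 km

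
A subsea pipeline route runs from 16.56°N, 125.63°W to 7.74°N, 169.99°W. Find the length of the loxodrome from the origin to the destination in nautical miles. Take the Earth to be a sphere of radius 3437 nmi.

2652 nmi

Rhumb course C = atan2(Δλ, Δψ) with Δψ = ln[tan(π/4+φ₂/2)/tan(π/4+φ₁/2)] = -0.1576, Δλ = -0.7742 → C = 258.49°
d = R·|Δφ| / |cos C| = 3437·0.15394 / 0.19951 = 2652 nmi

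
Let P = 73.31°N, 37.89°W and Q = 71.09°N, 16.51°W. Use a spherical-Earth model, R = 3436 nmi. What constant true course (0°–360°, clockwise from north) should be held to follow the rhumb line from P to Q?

Meridional parts: M(φ₁)=+1.9195, M(φ₂)=+1.7925 → ΔM = -0.1269;  Δλ = +0.3732 rad
tan C = Δλ / ΔM = -2.9403 → C = 108.78°

108.8°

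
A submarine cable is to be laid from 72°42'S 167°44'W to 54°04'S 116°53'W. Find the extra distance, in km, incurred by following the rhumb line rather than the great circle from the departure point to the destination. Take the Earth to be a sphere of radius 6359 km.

Great circle: cos σ = sin φ₁ sin φ₂ + cos φ₁ cos φ₂ cos Δλ,  σ = 0.4880 rad → d_gc = 3103.51 km
Rhumb line: Δψ = +0.7569, q = Δφ/Δψ = 0.4297, d_rh = R√(Δφ²+q²Δλ²) = 3187.03 km
Excess = 3187.03 − 3103.51 = 83.52 ≈ 84 km

84 km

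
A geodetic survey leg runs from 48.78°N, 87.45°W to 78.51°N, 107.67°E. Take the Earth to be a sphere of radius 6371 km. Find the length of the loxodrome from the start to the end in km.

7936 km

Δψ = ln[tan(π/4+φ₂/2)/tan(π/4+φ₁/2)] = +1.3186;  Δφ = +0.5189 rad,  Δλ = -2.8777 rad
q = Δφ/Δψ = 0.3935
d = R·√(Δφ² + q²Δλ²) = 6371·1.24566 = 7936 km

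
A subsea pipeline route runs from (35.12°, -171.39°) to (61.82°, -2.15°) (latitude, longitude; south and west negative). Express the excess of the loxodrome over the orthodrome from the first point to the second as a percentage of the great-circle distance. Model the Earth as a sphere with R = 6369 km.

35.2%

Great circle: σ = 1.4428 rad → d_gc = Rσ = 9189.4 km
Rhumb: Δφ = +0.4660, Δλ = +2.9538, Δψ = +0.7269, q = Δφ/Δψ = 0.6411 → d_rh = R√(Δφ²+q²Δλ²) = 12420.0 km
Excess = (12420.0 − 9189.4) / 9189.4 = 3230.6 / 9189.4 = 35.16% ≈ 35.2%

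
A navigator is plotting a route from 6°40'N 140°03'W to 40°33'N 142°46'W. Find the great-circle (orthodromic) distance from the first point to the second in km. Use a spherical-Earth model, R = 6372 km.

Haversine: a = sin²(Δφ/2)+cos φ₁ cos φ₂ sin²(Δλ/2) = 0.08534;  σ = 2·atan2(√a,√(1−a))
σ = 33.970° → d = Rσ = 6372·0.59290 = 3778 km

3778 km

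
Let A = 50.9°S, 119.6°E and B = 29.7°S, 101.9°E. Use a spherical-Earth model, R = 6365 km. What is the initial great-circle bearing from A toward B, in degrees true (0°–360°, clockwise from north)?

321.3°

N = sin Δλ·cos φ₂ = -0.2641;  D = cos φ₁ sin φ₂ − sin φ₁ cos φ₂ cos Δλ = +0.3297
initial course = atan2(N, D) = 321.31°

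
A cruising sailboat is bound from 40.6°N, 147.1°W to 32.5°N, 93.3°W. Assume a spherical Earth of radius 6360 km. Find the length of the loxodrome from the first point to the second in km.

Δψ = ln[tan(π/4+φ₂/2)/tan(π/4+φ₁/2)] = -0.1763;  Δφ = -0.1414 rad,  Δλ = +0.9390 rad
q = Δφ/Δψ = 0.8019
d = R·√(Δφ² + q²Δλ²) = 6360·0.76616 = 4873 km

4873 km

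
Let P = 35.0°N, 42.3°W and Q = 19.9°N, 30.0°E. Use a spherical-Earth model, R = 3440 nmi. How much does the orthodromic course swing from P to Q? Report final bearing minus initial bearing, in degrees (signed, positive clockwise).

+37.5°

At departure: θ₁ = atan2(sin Δλ cos φ₂, cos φ₁ sin φ₂ − sin φ₁ cos φ₂ cos Δλ) = 82.69°
At arrival: θ₂ = atan2(sin Δλ cos φ₁, −cos φ₂ sin φ₁ + sin φ₂ cos φ₁ cos Δλ) = 120.22°
Δθ = θ₂ − θ₁ = +37.5°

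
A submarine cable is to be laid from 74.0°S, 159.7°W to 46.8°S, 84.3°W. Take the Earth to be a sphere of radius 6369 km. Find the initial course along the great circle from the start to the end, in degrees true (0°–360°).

93.0°

N = sin Δλ·cos φ₂ = +0.6624;  D = cos φ₁ sin φ₂ − sin φ₁ cos φ₂ cos Δλ = -0.0351
initial course = atan2(N, D) = 93.03°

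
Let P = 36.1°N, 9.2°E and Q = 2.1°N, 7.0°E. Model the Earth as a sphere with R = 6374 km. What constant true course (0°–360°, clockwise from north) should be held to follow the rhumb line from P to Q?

183.4°

Δψ = ln[tan(π/4+φ₂/2)/tan(π/4+φ₁/2)] = -0.6398
Δλ = -0.0384 rad (taken the short way round)
course = atan2(Δλ, Δψ) = 183.43°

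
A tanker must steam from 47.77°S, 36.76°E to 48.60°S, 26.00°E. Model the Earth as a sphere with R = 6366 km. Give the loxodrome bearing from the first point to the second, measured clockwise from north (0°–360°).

263.4°

Δψ = ln[tan(π/4+φ₂/2)/tan(π/4+φ₁/2)] = -0.0217
Δλ = -0.1878 rad (taken the short way round)
course = atan2(Δλ, Δψ) = 263.40°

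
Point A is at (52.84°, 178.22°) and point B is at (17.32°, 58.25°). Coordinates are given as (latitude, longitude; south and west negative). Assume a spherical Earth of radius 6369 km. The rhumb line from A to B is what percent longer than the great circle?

Great circle: σ = 1.6216 rad → d_gc = Rσ = 10328.1 km
Rhumb: Δφ = -0.6199, Δλ = -2.0939, Δψ = -0.7832, q = Δφ/Δψ = 0.7915 → d_rh = R√(Δφ²+q²Δλ²) = 11270.3 km
Excess = (11270.3 − 10328.1) / 10328.1 = 942.2 / 10328.1 = 9.12% ≈ 9.1%

9.1%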